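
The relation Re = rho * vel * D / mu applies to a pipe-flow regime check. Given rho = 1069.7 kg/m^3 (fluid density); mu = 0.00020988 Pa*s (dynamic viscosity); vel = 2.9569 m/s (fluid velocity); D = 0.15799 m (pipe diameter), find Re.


Re = rho * vel * D / mu
Re = 1069.7 * 2.9569 * 0.15799 / 0.00020988
Re = 2.3810e+06


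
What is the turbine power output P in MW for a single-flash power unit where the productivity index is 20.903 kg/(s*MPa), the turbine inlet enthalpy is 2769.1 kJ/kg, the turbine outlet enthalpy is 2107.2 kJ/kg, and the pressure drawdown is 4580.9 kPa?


Step 1: mdot = PI * dP / 1000 = 20.903 * 4580.9 / 1000 = 95.75455 kg/s
Step 2: P = mdot*(h_in - h_out)/1000 = 95.75455*(2769.1 - 2107.2)/1000 = 63.380 MW
P = 63.380 MW


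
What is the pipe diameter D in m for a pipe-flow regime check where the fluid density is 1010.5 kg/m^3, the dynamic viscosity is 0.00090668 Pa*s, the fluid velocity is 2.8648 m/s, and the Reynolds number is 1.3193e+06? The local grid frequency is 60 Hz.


D = Re * mu / (rho * vel)
D = 1.3193e+06 * 0.00090668 / (1010.5 * 2.8648)
D = 0.41321 m


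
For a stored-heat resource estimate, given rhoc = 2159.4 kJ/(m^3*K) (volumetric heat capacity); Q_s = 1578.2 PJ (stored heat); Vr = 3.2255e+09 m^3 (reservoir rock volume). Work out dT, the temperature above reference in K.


dT = Q_s * 1e12 / (Vr * rhoc)
dT = 1578.2 * 1e12 / (3.2255e+09 * 2159.4)
dT = 226.59 K


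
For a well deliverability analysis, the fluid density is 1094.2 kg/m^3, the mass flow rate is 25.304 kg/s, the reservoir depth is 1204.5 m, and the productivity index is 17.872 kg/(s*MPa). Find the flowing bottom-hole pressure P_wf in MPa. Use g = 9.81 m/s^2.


Step 1: P_i = rho*g*h/1e6 = 1094.2*9.81*1204.5/1e6 = 12.92923 MPa
Step 2: P_wf = P_i - mdot/PI = 12.92923 - 25.304/17.872 = 11.513 MPa
P_wf = 11.513 MPa


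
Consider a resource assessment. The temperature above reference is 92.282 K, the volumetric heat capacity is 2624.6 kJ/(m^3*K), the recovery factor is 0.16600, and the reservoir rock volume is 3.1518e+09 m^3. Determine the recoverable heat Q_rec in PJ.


Step 1: Q_s = Vr*rhoc*dT/1e12 = 3.1518e+09*2624.6*92.282/1e12 = 763.3765 PJ
Step 2: Q_rec = Q_s * RF = 763.3765 * 0.166 = 126.72 PJ
Q_rec = 126.72 PJ


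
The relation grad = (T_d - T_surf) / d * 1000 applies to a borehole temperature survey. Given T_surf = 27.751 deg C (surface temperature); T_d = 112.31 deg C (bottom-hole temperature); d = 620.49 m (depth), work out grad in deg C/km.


grad = (T_d - T_surf) / d * 1000
grad = (112.31 - 27.751) / 620.49 * 1000
grad = 136.28 deg C/km


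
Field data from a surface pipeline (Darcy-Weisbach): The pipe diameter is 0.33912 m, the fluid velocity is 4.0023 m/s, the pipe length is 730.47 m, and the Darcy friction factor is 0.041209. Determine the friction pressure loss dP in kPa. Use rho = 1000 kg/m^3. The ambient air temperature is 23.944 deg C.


dP = f * (L/D) * (rho*vel^2/2) / 1000
dP = 0.041209 * (730.47/0.33912) * (1000*4.0023^2/2) / 1000
dP = 710.94 kPa


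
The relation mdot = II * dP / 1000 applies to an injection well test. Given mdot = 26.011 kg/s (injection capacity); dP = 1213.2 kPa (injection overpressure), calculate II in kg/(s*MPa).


II = mdot * 1000 / dP
II = 26.011 * 1000 / 1213.2
II = 21.440 kg/(s*MPa)


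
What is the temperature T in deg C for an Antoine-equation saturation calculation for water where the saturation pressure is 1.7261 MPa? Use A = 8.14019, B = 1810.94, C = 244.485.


T = B / (A - log10(P_sat * 760 / 0.101325)) - C
T = 1810.94 / (8.14019 - log10(1.7261 * 760 / 0.101325)) - 244.485
T = 205.10 deg C


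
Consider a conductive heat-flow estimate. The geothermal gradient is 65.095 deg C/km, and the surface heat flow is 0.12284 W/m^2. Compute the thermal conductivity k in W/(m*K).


k = q * 1000 / grad
k = 0.12284 * 1000 / 65.095
k = 1.8871 W/(m*K)


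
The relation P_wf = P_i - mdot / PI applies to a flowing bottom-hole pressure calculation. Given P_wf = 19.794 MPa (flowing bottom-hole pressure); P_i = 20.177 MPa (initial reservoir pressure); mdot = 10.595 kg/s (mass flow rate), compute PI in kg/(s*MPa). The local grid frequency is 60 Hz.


PI = mdot / (P_i - P_wf)
PI = 10.595 / (20.177 - 19.794)
PI = 27.663 kg/(s*MPa)


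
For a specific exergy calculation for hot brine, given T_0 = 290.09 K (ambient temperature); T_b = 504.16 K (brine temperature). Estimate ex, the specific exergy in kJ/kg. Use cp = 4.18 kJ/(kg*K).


ex = cp * ((T_b - T_0) - T_0 * ln(T_b/T_0))
ex = 4.18 * ((504.16 - 290.09) - 290.09 * ln(504.16/290.09))
ex = 224.62 kJ/kg


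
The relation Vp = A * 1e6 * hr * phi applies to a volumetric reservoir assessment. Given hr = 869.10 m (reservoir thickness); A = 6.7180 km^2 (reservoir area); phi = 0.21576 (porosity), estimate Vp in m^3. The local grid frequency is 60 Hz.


Vp = A * 1e6 * hr * phi
Vp = 6.7180 * 1e6 * 869.10 * 0.21576
Vp = 1.2597e+09 m^3


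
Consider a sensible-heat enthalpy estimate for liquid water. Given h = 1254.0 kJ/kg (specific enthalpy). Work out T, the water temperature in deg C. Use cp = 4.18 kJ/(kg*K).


T = h / cp
T = 1254.0 / 4.18
T = 300.00 deg C


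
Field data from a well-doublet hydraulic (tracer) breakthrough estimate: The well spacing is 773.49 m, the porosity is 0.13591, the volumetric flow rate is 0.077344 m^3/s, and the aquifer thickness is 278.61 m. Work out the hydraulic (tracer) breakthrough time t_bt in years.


t_bt = pi * hr * phi * L^2 / (3 * Qv) / (365.25*86400)
t_bt = pi * 278.61 * 0.13591 * 773.49^2 / (3 * 0.077344) / (365.25*86400)
t_bt = 9.7198 years


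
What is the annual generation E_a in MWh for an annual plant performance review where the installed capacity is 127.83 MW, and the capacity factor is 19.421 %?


E_a = CF / 100 * cap * 8760
E_a = 19.421 / 100 * 127.83 * 8760
E_a = 2.1747e+05 MWh


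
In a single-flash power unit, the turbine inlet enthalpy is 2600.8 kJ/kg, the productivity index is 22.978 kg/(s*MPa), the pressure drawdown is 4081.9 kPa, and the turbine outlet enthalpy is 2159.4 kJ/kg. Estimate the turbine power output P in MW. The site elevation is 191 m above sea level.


Step 1: mdot = PI * dP / 1000 = 22.978 * 4081.9 / 1000 = 93.79390 kg/s
Step 2: P = mdot*(h_in - h_out)/1000 = 93.79390*(2600.8 - 2159.4)/1000 = 41.401 MW
P = 41.401 MW


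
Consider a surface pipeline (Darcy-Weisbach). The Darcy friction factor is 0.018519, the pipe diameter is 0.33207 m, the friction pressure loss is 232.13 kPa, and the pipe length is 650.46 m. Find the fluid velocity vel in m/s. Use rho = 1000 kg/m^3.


vel = sqrt(dP*1000*2*D / (f*L*rho))
vel = sqrt(232.13*1000*2*0.33207 / (0.018519*650.46*1000))
vel = 3.5775 m/s


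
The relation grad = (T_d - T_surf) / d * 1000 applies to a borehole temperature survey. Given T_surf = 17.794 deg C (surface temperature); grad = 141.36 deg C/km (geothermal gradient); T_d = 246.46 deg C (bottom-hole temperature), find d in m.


d = (T_d - T_surf) / grad * 1000
d = (246.46 - 17.794) / 141.36 * 1000
d = 1617.6 m


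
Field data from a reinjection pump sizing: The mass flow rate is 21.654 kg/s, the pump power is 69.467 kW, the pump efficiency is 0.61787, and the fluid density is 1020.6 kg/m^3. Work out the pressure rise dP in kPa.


dP = P_pump * rho * eta / mdot
dP = 69.467 * 1020.6 * 0.61787 / 21.654
dP = 2023.0 kPa


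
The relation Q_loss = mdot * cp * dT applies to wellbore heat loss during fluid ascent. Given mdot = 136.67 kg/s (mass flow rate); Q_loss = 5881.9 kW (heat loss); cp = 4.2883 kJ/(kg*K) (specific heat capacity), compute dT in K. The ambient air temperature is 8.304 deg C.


dT = Q_loss / (mdot * cp)
dT = 5881.9 / (136.67 * 4.2883)
dT = 10.036 K


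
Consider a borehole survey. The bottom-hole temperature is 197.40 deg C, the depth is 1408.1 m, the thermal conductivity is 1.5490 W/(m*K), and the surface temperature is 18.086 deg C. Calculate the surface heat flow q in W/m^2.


Step 1: grad = (T_d - T_surf)/d * 1000 = (197.4 - 18.086)/1408.1 * 1000 = 127.3446 deg C/km
Step 2: q = k * grad / 1000 = 1.549 * 127.3446 / 1000 = 0.19726 W/m^2
q = 0.19726 W/m^2


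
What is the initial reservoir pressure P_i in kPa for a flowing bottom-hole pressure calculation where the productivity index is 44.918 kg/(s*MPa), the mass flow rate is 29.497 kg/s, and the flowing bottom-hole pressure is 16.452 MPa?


P_i = P_wf + mdot / PI
P_i = 16.452 + 29.497 / 44.918
P_i = 17.10869 MPa
Convert: 17.10869 MPa * 1000.0 = 17109 kPa
P_i = 17109 kPa


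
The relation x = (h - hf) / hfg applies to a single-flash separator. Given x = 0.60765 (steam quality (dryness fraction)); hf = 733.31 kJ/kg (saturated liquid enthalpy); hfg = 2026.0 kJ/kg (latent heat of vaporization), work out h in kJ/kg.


h = hf + x * hfg
h = 733.31 + 0.60765 * 2026.0
h = 1964.4 kJ/kg


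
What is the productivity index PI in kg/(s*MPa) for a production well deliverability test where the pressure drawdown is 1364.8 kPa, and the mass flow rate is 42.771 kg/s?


PI = mdot * 1000 / dP
PI = 42.771 * 1000 / 1364.8
PI = 31.339 kg/(s*MPa)


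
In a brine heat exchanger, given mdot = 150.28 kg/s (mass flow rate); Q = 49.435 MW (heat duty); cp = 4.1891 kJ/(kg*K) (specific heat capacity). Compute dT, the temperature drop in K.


dT = Q * 1000 / (mdot * cp)
dT = 49.435 * 1000 / (150.28 * 4.1891)
dT = 78.526 K


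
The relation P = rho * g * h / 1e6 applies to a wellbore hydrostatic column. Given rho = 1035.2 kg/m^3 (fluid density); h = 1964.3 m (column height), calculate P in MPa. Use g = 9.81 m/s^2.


P = rho * g * h / 1e6
P = 1035.2 * 9.81 * 1964.3 / 1e6
P = 19.948 MPa


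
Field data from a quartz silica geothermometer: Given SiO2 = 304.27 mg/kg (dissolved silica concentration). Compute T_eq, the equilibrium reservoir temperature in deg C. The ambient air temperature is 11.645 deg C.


T_eq = 1309 / (5.19 - log10(SiO2)) - 273.15
T_eq = 1309 / (5.19 - log10(304.27)) - 273.15
T_eq = 210.46 deg C


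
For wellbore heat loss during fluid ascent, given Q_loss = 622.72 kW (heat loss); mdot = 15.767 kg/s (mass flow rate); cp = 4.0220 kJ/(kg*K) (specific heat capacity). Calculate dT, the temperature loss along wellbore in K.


dT = Q_loss / (mdot * cp)
dT = 622.72 / (15.767 * 4.0220)
dT = 9.8198 K


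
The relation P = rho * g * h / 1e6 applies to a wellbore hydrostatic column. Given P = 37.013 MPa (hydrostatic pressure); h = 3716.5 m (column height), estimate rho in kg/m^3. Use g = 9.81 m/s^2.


rho = P * 1e6 / (g * h)
rho = 37.013 * 1e6 / (9.81 * 3716.5)
rho = 1015.2 kg/m^3


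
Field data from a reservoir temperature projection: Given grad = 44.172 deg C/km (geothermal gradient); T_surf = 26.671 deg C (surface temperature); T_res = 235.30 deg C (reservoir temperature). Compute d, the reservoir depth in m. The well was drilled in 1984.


d = (T_res - T_surf) / grad * 1000
d = (235.30 - 26.671) / 44.172 * 1000
d = 4723.1 m


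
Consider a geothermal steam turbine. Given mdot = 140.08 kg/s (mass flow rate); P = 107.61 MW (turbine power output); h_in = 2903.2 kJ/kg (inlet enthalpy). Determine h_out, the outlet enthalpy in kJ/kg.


h_out = h_in - P * 1000 / mdot
h_out = 2903.2 - 107.61 * 1000 / 140.08
h_out = 2135.0 kJ/kg


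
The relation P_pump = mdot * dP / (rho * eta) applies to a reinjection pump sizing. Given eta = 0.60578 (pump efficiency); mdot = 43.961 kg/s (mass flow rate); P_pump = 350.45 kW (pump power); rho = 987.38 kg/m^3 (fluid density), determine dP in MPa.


dP = P_pump * rho * eta / mdot
dP = 350.45 * 987.38 * 0.60578 / 43.961
dP = 4768.236 kPa
Convert: 4768.236 kPa * 0.001 = 4.7682 MPa
dP = 4.7682 MPa


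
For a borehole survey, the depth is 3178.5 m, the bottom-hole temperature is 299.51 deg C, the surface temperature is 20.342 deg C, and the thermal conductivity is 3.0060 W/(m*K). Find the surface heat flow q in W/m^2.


Step 1: grad = (T_d - T_surf)/d * 1000 = (299.51 - 20.342)/3178.5 * 1000 = 87.83011 deg C/km
Step 2: q = k * grad / 1000 = 3.006 * 87.83011 / 1000 = 0.26402 W/m^2
q = 0.26402 W/m^2


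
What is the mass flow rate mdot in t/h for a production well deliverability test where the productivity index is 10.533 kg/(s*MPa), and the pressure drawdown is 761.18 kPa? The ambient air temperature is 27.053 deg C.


mdot = PI * dP / 1000
mdot = 10.533 * 761.18 / 1000
mdot = 8.017509 kg/s
Convert: 8.017509 kg/s * 3.6 = 28.863 t/h
mdot = 28.863 t/h


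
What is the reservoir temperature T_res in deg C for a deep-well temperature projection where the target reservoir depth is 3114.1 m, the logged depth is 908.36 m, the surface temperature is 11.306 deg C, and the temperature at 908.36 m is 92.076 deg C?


Step 1: grad = (T_d1 - T_surf)/d1 * 1000 = (92.076 - 11.306)/908.36 * 1000 = 88.91849 deg C/km
Step 2: T_res = T_surf + grad*d2/1000 = 11.306 + 88.91849*3114.1/1000 = 288.21 deg C
T_res = 288.21 deg C


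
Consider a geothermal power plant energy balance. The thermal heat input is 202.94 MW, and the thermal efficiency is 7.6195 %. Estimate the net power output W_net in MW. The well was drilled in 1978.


W_net = eta / 100 * Q_in
W_net = 7.6195 / 100 * 202.94
W_net = 15.463 MW


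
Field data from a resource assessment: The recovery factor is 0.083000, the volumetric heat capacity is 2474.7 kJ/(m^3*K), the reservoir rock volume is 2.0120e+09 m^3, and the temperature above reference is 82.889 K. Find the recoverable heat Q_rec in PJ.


Step 1: Q_s = Vr*rhoc*dT/1e12 = 2.0120e+09*2474.7*82.889/1e12 = 412.7123 PJ
Step 2: Q_rec = Q_s * RF = 412.7123 * 0.083 = 34.255 PJ
Q_rec = 34.255 PJ


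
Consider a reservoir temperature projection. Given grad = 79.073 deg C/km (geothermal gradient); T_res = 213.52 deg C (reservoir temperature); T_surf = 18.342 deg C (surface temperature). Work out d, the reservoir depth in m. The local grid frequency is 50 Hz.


d = (T_res - T_surf) / grad * 1000
d = (213.52 - 18.342) / 79.073 * 1000
d = 2468.3 m


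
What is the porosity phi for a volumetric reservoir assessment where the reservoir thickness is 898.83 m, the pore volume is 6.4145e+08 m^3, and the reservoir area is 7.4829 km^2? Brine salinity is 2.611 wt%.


phi = Vp / (A * 1e6 * hr)
phi = 6.4145e+08 / (7.4829 * 1e6 * 898.83)
phi = 0.095371


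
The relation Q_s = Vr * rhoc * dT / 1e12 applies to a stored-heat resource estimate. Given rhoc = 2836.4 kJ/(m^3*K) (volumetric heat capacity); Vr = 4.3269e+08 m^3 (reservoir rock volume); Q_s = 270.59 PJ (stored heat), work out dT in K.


dT = Q_s * 1e12 / (Vr * rhoc)
dT = 270.59 * 1e12 / (4.3269e+08 * 2836.4)
dT = 220.48 K


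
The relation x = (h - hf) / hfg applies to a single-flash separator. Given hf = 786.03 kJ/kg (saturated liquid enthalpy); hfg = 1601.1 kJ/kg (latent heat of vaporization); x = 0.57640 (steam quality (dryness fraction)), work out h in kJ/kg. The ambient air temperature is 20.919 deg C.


h = hf + x * hfg
h = 786.03 + 0.57640 * 1601.1
h = 1708.9 kJ/kg


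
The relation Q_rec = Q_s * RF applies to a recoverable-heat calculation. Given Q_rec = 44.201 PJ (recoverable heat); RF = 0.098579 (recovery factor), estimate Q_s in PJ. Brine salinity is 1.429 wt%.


Q_s = Q_rec / RF
Q_s = 44.201 / 0.098579
Q_s = 448.38 PJ


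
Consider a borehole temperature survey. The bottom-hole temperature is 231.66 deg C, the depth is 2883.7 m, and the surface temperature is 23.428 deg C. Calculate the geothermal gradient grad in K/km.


grad = (T_d - T_surf) / d * 1000
grad = (231.66 - 23.428) / 2883.7 * 1000
grad = 72.21001 deg C/km
Convert: 72.21001 deg C/km * 1.0 = 72.210 K/km
grad = 72.210 K/km


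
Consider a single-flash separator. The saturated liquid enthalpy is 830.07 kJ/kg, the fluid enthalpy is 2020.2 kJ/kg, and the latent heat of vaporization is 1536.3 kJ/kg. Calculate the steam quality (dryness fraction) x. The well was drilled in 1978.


x = (h - hf) / hfg
x = (2020.2 - 830.07) / 1536.3
x = 0.77467


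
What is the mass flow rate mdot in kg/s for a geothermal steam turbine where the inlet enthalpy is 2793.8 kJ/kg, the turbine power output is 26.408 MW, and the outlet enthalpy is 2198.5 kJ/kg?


mdot = P * 1000 / (h_in - h_out)
mdot = 26.408 * 1000 / (2793.8 - 2198.5)
mdot = 44.361 kg/s


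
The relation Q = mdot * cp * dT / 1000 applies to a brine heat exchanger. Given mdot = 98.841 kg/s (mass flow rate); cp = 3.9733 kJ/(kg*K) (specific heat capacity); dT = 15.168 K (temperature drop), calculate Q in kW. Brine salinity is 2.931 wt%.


Q = mdot * cp * dT / 1000
Q = 98.841 * 3.9733 * 15.168 / 1000
Q = 5.956852 MW
Convert: 5.956852 MW * 1000.0 = 5956.9 kW
Q = 5956.9 kW


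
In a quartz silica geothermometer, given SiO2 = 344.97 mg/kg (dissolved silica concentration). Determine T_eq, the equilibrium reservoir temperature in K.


T_eq = 1309 / (5.19 - log10(SiO2)) - 273.15
T_eq = 1309 / (5.19 - log10(344.97)) - 273.15
T_eq = 220.3990 deg C
Convert to K: 220.3990 + 273.15 = 493.55 K
T_eq = 493.55 K


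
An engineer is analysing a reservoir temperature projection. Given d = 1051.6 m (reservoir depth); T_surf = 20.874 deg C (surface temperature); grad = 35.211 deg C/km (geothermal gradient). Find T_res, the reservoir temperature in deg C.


T_res = T_surf + grad * d / 1000
T_res = 20.874 + 35.211 * 1051.6 / 1000
T_res = 57.902 deg C


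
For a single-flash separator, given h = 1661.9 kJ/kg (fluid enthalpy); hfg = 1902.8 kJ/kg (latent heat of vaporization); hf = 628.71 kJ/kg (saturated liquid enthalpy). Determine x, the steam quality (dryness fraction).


x = (h - hf) / hfg
x = (1661.9 - 628.71) / 1902.8
x = 0.54298


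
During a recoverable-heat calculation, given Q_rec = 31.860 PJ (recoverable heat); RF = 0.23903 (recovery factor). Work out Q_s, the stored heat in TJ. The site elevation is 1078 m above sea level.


Q_s = Q_rec / RF
Q_s = 31.860 / 0.23903
Q_s = 133.2887 PJ
Convert: 133.2887 PJ * 1000.0 = 1.3329e+05 TJ
Q_s = 1.3329e+05 TJ


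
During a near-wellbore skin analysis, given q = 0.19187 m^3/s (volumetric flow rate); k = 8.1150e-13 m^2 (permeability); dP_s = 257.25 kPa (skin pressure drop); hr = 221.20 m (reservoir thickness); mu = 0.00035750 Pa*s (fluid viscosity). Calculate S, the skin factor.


S = dP_s * 1000 * 2*pi*k*hr / (q*mu)
S = 257.25 * 1000 * 2*pi*8.1150e-13*221.20 / (0.19187*0.00035750)
S = 4.2299


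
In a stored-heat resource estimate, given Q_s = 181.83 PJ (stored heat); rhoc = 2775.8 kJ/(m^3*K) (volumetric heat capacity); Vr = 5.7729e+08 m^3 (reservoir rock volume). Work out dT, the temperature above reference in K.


dT = Q_s * 1e12 / (Vr * rhoc)
dT = 181.83 * 1e12 / (5.7729e+08 * 2775.8)
dT = 113.47 K


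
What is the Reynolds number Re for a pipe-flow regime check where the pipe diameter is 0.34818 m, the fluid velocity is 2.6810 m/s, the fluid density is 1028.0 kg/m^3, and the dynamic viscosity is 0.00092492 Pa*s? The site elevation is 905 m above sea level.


Re = rho * vel * D / mu
Re = 1028.0 * 2.6810 * 0.34818 / 0.00092492
Re = 1.0375e+06


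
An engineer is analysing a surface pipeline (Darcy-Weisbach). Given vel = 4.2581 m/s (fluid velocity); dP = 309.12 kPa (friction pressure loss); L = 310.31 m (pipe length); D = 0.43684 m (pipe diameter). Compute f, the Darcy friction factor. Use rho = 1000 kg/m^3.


f = dP*1000 / ((L/D)*(rho*vel^2/2))
f = 309.12*1000 / ((310.31/0.43684)*(1000*4.2581^2/2))
f = 0.048001


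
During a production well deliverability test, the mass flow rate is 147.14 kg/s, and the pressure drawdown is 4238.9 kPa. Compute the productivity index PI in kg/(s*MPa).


PI = mdot * 1000 / dP
PI = 147.14 * 1000 / 4238.9
PI = 34.712 kg/(s*MPa)


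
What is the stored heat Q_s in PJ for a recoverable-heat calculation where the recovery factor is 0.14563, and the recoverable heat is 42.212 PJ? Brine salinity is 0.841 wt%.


Q_s = Q_rec / RF
Q_s = 42.212 / 0.14563
Q_s = 289.86 PJ


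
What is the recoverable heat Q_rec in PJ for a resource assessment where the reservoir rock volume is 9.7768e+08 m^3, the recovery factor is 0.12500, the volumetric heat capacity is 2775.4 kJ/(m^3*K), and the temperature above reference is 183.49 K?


Step 1: Q_s = Vr*rhoc*dT/1e12 = 9.7768e+08*2775.4*183.49/1e12 = 497.8915 PJ
Step 2: Q_rec = Q_s * RF = 497.8915 * 0.125 = 62.236 PJ
Q_rec = 62.236 PJ


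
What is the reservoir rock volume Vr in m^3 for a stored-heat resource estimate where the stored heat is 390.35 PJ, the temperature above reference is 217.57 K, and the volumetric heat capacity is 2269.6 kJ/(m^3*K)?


Vr = Q_s * 1e12 / (rhoc * dT)
Vr = 390.35 * 1e12 / (2269.6 * 217.57)
Vr = 7.9051e+08 m^3


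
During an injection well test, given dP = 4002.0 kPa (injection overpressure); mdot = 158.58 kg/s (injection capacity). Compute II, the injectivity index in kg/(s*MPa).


II = mdot * 1000 / dP
II = 158.58 * 1000 / 4002.0
II = 39.625 kg/(s*MPa)


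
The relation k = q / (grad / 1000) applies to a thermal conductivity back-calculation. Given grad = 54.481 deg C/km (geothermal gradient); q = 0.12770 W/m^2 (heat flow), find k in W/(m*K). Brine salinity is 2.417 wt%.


k = q / (grad / 1000)
k = 0.12770 / (54.481 / 1000)
k = 2.3439 W/(m*K)


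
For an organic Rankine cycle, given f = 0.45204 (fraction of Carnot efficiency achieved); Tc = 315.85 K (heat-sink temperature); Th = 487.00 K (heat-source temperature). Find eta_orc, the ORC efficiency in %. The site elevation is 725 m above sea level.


eta_orc = (1 - Tc/Th) * f * 100
eta_orc = (1 - 315.85/487.00) * 0.45204 * 100
eta_orc = 15.886 %


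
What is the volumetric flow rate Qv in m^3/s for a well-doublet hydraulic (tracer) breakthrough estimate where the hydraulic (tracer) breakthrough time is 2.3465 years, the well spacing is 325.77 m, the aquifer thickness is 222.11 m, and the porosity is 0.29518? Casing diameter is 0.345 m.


Qv = pi*hr*phi*L^2 / (3*t_bt*365.25*86400)
Qv = pi*222.11*0.29518*325.77^2 / (3*2.3465*365.25*86400)
Qv = 0.098397 m^3/s


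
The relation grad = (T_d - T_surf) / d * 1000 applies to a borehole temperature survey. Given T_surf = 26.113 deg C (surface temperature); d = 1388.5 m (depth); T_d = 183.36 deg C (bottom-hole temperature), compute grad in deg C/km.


grad = (T_d - T_surf) / d * 1000
grad = (183.36 - 26.113) / 1388.5 * 1000
grad = 113.25 deg C/km


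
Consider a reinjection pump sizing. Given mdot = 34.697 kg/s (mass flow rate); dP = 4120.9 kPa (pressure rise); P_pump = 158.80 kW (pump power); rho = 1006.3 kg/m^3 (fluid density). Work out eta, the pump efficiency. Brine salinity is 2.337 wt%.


eta = mdot * dP / (rho * P_pump)
eta = 34.697 * 4120.9 / (1006.3 * 158.80)
eta = 0.89476


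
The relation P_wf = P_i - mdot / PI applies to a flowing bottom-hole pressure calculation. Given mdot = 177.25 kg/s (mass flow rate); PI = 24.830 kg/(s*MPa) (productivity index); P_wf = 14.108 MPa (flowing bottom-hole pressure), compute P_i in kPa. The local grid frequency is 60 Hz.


P_i = P_wf + mdot / PI
P_i = 14.108 + 177.25 / 24.830
P_i = 21.24654 MPa
Convert: 21.24654 MPa * 1000.0 = 21247 kPa
P_i = 21247 kPa


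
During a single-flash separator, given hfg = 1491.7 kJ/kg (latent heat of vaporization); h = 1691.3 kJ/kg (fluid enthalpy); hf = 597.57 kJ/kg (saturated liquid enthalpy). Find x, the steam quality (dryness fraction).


x = (h - hf) / hfg
x = (1691.3 - 597.57) / 1491.7
x = 0.73321


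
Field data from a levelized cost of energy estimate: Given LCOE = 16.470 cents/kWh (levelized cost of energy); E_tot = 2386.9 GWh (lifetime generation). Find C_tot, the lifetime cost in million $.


C_tot = LCOE / 100 * E_tot
C_tot = 16.470 / 100 * 2386.9
C_tot = 393.12 million $


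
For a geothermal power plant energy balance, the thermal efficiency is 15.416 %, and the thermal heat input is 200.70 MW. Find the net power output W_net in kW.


W_net = eta / 100 * Q_in
W_net = 15.416 / 100 * 200.70
W_net = 30.93991 MW
Convert: 30.93991 MW * 1000.0 = 30940 kW
W_net = 30940 kW


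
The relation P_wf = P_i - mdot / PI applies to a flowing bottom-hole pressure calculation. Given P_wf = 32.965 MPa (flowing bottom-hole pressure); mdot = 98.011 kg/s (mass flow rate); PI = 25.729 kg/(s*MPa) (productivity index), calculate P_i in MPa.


P_i = P_wf + mdot / PI
P_i = 32.965 + 98.011 / 25.729
P_i = 36.774 MPa


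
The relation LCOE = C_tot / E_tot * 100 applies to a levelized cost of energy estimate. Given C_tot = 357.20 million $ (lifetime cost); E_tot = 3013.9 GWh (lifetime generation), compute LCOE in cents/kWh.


LCOE = C_tot / E_tot * 100
LCOE = 357.20 / 3013.9 * 100
LCOE = 11.852 cents/kWh


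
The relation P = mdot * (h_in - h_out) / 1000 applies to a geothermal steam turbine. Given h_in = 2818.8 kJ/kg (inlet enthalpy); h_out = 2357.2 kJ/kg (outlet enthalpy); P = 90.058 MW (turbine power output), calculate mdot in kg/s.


mdot = P * 1000 / (h_in - h_out)
mdot = 90.058 * 1000 / (2818.8 - 2357.2)
mdot = 195.10 kg/s


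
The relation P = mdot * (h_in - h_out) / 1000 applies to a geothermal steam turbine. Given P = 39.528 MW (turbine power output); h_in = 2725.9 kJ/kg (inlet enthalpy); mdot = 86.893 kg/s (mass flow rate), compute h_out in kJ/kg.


h_out = h_in - P * 1000 / mdot
h_out = 2725.9 - 39.528 * 1000 / 86.893
h_out = 2271.0 kJ/kg


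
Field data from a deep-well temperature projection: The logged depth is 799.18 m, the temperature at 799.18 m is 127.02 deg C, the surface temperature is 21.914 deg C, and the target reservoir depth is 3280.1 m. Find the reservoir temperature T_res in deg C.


Step 1: grad = (T_d1 - T_surf)/d1 * 1000 = (127.02 - 21.914)/799.18 * 1000 = 131.5173 deg C/km
Step 2: T_res = T_surf + grad*d2/1000 = 21.914 + 131.5173*3280.1/1000 = 453.30 deg C
T_res = 453.30 deg C


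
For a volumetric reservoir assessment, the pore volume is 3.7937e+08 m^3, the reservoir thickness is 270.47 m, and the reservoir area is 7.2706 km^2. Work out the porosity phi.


phi = Vp / (A * 1e6 * hr)
phi = 3.7937e+08 / (7.2706 * 1e6 * 270.47)
phi = 0.19292


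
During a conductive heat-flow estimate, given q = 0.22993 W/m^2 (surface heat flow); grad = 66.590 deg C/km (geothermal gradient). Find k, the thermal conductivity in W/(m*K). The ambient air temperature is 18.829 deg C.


k = q * 1000 / grad
k = 0.22993 * 1000 / 66.590
k = 3.4529 W/(m*K)


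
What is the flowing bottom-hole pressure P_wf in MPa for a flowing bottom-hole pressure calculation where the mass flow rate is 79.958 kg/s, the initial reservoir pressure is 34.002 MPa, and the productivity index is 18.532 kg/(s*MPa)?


P_wf = P_i - mdot / PI
P_wf = 34.002 - 79.958 / 18.532
P_wf = 29.687 MPa


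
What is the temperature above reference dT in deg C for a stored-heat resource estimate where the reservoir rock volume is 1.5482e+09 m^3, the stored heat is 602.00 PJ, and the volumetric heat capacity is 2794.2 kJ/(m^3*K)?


dT = Q_s * 1e12 / (Vr * rhoc)
dT = 602.00 * 1e12 / (1.5482e+09 * 2794.2)
dT = 139.1592 K
Convert (temperature difference, 1 K = 1 deg C): 139.1592 K = 139.1592 deg C
dT = 139.16 deg C


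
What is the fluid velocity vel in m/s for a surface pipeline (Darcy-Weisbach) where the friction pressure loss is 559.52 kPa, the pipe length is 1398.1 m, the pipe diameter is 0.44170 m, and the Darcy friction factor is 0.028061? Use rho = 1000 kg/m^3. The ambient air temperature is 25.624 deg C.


vel = sqrt(dP*1000*2*D / (f*L*rho))
vel = sqrt(559.52*1000*2*0.44170 / (0.028061*1398.1*1000))
vel = 3.5495 m/s


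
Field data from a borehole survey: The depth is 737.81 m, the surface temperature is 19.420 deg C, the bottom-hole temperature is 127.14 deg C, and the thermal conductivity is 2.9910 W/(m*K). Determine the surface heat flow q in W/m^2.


Step 1: grad = (T_d - T_surf)/d * 1000 = (127.14 - 19.42)/737.81 * 1000 = 145.9996 deg C/km
Step 2: q = k * grad / 1000 = 2.991 * 145.9996 / 1000 = 0.43668 W/m^2
q = 0.43668 W/m^2


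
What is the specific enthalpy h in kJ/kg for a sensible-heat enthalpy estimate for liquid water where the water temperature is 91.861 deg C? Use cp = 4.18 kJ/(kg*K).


h = cp * T
h = 4.18 * 91.861
h = 383.98 kJ/kg


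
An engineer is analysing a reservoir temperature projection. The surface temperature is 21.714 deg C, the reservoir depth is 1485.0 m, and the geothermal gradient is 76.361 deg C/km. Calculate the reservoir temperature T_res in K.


T_res = T_surf + grad * d / 1000
T_res = 21.714 + 76.361 * 1485.0 / 1000
T_res = 135.1101 deg C
Convert to K: 135.1101 + 273.15 = 408.26 K
T_res = 408.26 K


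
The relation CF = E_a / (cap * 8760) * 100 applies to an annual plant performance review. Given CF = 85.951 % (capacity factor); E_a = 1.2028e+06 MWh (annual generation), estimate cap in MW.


cap = E_a / (CF/100 * 8760)
cap = 1.2028e+06 / (85.951/100 * 8760)
cap = 159.75 MW


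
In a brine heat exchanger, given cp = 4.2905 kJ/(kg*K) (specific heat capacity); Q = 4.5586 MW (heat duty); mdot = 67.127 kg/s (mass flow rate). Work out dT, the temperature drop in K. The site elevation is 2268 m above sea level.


dT = Q * 1000 / (mdot * cp)
dT = 4.5586 * 1000 / (67.127 * 4.2905)
dT = 15.828 K


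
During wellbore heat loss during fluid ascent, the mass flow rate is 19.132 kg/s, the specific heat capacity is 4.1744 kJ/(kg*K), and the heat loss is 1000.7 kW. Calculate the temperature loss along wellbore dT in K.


dT = Q_loss / (mdot * cp)
dT = 1000.7 / (19.132 * 4.1744)
dT = 12.530 K


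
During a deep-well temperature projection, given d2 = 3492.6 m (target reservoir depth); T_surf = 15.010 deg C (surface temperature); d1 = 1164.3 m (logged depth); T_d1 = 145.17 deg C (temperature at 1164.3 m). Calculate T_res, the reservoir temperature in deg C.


Step 1: grad = (T_d1 - T_surf)/d1 * 1000 = (145.17 - 15.01)/1164.3 * 1000 = 111.7925 deg C/km
Step 2: T_res = T_surf + grad*d2/1000 = 15.01 + 111.7925*3492.6/1000 = 405.46 deg C
T_res = 405.46 deg C


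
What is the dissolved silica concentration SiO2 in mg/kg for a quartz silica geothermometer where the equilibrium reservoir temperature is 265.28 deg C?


SiO2 = 10^(5.19 - 1309/(T_eq + 273.15))
SiO2 = 10^(5.19 - 1309/(265.28 + 273.15))
SiO2 = 573.93 mg/kg


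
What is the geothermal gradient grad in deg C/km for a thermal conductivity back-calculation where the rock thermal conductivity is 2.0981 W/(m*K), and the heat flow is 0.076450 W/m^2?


grad = q / k * 1000
grad = 0.076450 / 2.0981 * 1000
grad = 36.438 deg C/km


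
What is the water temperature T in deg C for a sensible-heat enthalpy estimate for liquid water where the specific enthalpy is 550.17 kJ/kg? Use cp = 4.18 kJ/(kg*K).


T = h / cp
T = 550.17 / 4.18
T = 131.62 deg C


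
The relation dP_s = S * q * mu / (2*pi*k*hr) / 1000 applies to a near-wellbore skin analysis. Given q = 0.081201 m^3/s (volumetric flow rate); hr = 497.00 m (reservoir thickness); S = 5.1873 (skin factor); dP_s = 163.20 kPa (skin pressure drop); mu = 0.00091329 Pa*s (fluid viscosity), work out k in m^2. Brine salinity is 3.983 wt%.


k = S*q*mu / (2*pi*dP_s*1000*hr)
k = 5.1873*0.081201*0.00091329 / (2*pi*163.20*1000*497.00)
k = 7.5484e-13 m^2


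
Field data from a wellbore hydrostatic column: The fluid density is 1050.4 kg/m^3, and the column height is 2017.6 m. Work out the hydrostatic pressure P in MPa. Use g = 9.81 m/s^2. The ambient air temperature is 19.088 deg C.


P = rho * g * h / 1e6
P = 1050.4 * 9.81 * 2017.6 / 1e6
P = 20.790 MPa


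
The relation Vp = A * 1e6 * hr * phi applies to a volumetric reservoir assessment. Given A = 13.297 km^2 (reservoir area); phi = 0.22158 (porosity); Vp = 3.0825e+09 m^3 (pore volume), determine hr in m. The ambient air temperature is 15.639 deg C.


hr = Vp / (A * 1e6 * phi)
hr = 3.0825e+09 / (13.297 * 1e6 * 0.22158)
hr = 1046.2 m


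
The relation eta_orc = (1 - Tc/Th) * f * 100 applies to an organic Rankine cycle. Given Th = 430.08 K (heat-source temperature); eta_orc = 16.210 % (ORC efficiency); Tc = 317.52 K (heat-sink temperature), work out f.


f = (eta_orc/100) / (1 - Tc/Th)
f = (16.210/100) / (1 - 317.52/430.08)
f = 0.61937


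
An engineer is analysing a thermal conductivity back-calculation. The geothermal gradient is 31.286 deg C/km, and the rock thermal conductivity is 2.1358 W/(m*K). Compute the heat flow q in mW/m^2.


q = k * grad / 1000
q = 2.1358 * 31.286 / 1000
q = 0.06682064 W/m^2
Convert: 0.06682064 W/m^2 * 1000.0 = 66.821 mW/m^2
q = 66.821 mW/m^2


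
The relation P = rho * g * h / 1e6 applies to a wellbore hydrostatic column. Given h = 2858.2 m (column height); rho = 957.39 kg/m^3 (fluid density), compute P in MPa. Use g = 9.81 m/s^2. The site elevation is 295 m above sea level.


P = rho * g * h / 1e6
P = 957.39 * 9.81 * 2858.2 / 1e6
P = 26.844 MPa


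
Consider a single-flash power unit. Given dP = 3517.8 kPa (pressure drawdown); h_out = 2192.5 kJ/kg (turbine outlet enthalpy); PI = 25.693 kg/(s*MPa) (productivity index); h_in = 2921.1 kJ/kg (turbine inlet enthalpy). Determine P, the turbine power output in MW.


Step 1: mdot = PI * dP / 1000 = 25.693 * 3517.8 / 1000 = 90.38284 kg/s
Step 2: P = mdot*(h_in - h_out)/1000 = 90.38284*(2921.1 - 2192.5)/1000 = 65.853 MW
P = 65.853 MW


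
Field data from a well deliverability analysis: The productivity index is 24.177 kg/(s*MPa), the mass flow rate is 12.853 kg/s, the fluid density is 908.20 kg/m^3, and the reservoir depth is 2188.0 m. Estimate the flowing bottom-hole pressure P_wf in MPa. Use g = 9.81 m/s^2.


Step 1: P_i = rho*g*h/1e6 = 908.2*9.81*2188.0/1e6 = 19.49386 MPa
Step 2: P_wf = P_i - mdot/PI = 19.49386 - 12.853/24.177 = 18.962 MPa
P_wf = 18.962 MPa


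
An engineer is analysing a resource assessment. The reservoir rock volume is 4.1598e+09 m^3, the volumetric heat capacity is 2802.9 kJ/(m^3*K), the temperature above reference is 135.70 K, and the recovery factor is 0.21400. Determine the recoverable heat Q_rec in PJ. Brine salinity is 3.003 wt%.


Step 1: Q_s = Vr*rhoc*dT/1e12 = 4.1598e+09*2802.9*135.7/1e12 = 1582.195 PJ
Step 2: Q_rec = Q_s * RF = 1582.195 * 0.214 = 338.59 PJ
Q_rec = 338.59 PJ


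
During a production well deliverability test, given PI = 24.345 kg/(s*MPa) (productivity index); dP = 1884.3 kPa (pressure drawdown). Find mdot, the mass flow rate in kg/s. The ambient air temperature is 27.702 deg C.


mdot = PI * dP / 1000
mdot = 24.345 * 1884.3 / 1000
mdot = 45.873 kg/s


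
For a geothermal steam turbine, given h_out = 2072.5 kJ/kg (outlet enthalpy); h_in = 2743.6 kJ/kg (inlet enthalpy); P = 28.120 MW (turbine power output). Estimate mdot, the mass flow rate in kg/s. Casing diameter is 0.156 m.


mdot = P * 1000 / (h_in - h_out)
mdot = 28.120 * 1000 / (2743.6 - 2072.5)
mdot = 41.901 kg/s


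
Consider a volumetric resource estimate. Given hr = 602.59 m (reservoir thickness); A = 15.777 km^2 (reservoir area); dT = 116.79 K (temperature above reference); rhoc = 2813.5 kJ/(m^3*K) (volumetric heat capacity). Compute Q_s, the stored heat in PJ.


Step 1: Vr = A*1e6*hr = 15.777*1e6*602.59 = 9.507062e+09 m^3
Step 2: Q_s = Vr*rhoc*dT/1e12 = 9.507062e+09*2813.5*116.79/1e12 = 3123.9 PJ
Q_s = 3123.9 PJ


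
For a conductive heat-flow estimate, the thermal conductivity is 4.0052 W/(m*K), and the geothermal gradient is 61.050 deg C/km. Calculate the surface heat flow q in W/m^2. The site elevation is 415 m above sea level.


q = k * grad / 1000
q = 4.0052 * 61.050 / 1000
q = 0.24452 W/m^2


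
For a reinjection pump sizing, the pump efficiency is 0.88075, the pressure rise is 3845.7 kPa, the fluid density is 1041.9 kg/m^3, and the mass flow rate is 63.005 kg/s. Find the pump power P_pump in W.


P_pump = mdot * dP / (rho * eta)
P_pump = 63.005 * 3845.7 / (1041.9 * 0.88075)
P_pump = 264.0412 kW
Convert: 264.0412 kW * 1000.0 = 2.6404e+05 W
P_pump = 2.6404e+05 W


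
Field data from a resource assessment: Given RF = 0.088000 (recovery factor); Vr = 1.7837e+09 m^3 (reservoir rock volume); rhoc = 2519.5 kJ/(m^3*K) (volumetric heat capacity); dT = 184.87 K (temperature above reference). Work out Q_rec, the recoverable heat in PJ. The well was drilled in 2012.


Step 1: Q_s = Vr*rhoc*dT/1e12 = 1.7837e+09*2519.5*184.87/1e12 = 830.8117 PJ
Step 2: Q_rec = Q_s * RF = 830.8117 * 0.088 = 73.111 PJ
Q_rec = 73.111 PJ


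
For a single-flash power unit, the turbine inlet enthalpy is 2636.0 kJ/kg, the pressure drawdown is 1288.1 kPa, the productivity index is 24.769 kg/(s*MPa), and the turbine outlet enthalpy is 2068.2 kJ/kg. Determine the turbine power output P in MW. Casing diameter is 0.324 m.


Step 1: mdot = PI * dP / 1000 = 24.769 * 1288.1 / 1000 = 31.90495 kg/s
Step 2: P = mdot*(h_in - h_out)/1000 = 31.90495*(2636.0 - 2068.2)/1000 = 18.116 MW
P = 18.116 MW


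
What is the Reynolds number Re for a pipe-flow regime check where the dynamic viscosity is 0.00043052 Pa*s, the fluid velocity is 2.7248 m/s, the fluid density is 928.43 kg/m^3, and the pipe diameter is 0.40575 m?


Re = rho * vel * D / mu
Re = 928.43 * 2.7248 * 0.40575 / 0.00043052
Re = 2.3842e+06


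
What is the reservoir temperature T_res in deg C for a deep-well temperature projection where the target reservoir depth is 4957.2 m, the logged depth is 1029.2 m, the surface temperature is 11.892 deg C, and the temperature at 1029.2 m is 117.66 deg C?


Step 1: grad = (T_d1 - T_surf)/d1 * 1000 = (117.66 - 11.892)/1029.2 * 1000 = 102.7672 deg C/km
Step 2: T_res = T_surf + grad*d2/1000 = 11.892 + 102.7672*4957.2/1000 = 521.33 deg C
T_res = 521.33 deg C


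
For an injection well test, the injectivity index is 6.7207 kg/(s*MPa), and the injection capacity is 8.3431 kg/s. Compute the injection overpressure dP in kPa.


dP = mdot * 1000 / II
dP = 8.3431 * 1000 / 6.7207
dP = 1241.4 kPa


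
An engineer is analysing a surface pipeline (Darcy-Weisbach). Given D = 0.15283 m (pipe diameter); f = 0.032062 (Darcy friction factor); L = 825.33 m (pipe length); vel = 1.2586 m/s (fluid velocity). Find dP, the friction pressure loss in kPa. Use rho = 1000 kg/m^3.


dP = f * (L/D) * (rho*vel^2/2) / 1000
dP = 0.032062 * (825.33/0.15283) * (1000*1.2586^2/2) / 1000
dP = 137.14 kPa


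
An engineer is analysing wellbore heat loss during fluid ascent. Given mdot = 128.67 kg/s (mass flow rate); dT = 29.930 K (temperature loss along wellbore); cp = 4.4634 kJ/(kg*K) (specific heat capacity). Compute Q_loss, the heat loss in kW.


Q_loss = mdot * cp * dT
Q_loss = 128.67 * 4.4634 * 29.930
Q_loss = 17189 kW


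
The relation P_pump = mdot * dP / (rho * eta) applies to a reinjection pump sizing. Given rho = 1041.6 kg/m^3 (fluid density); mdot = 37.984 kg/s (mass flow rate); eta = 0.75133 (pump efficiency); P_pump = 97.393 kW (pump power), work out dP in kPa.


dP = P_pump * rho * eta / mdot
dP = 97.393 * 1041.6 * 0.75133 / 37.984
dP = 2006.6 kPa


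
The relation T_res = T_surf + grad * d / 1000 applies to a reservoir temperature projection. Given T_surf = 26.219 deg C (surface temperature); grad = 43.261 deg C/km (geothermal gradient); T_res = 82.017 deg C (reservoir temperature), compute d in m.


d = (T_res - T_surf) / grad * 1000
d = (82.017 - 26.219) / 43.261 * 1000
d = 1289.8 m


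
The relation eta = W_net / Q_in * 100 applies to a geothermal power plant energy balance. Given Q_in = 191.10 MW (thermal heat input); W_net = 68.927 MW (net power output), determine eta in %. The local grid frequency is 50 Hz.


eta = W_net / Q_in * 100
eta = 68.927 / 191.10 * 100
eta = 36.069 %


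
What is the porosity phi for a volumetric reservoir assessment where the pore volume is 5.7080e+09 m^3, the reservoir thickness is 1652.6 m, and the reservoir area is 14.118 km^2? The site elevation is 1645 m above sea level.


phi = Vp / (A * 1e6 * hr)
phi = 5.7080e+09 / (14.118 * 1e6 * 1652.6)
phi = 0.24465


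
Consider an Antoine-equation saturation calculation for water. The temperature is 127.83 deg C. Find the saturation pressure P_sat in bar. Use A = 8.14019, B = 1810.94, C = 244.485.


P_sat = 10^(A - B/(C + T)) / 760 * 0.101325
P_sat = 10^(8.14019 - 1810.94/(244.485 + 127.83)) / 760 * 0.101325
P_sat = 0.2518219 MPa
Convert: 0.2518219 MPa * 10.0 = 2.5182 bar
P_sat = 2.5182 bar
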